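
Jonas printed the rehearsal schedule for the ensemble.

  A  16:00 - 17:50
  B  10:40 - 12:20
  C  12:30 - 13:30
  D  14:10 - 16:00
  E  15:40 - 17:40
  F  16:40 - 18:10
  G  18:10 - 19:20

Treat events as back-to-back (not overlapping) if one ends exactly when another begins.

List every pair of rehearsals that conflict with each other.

Sorted by start: B, C, D, E, A, F, G.
C starts after B ends — done with B.
D starts after C ends — done with C.
E starts before D ends → D and E overlap.
A starts exactly when D ends (back-to-back, no overlap) — done with D.
A starts before E ends → E and A overlap.
F starts before E ends → E and F overlap.
G starts after E ends.
F starts before A ends → A and F overlap.
G starts after A ends.
G starts exactly when F ends (back-to-back, no overlap).

A & E, A & F, D & E, E & F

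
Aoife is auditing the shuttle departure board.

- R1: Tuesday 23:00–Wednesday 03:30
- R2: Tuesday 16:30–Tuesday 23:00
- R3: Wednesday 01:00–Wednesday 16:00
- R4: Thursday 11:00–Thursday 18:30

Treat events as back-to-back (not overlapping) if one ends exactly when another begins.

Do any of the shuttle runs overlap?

Sorted by start: R2, R1, R3, R4.
R1 starts exactly when R2 ends (back-to-back, no overlap), so R2 has no further overlaps.
R3 starts before R1 ends → R1 and R3 overlap.
That's a conflict, so the schedule is not conflict-free.

Yes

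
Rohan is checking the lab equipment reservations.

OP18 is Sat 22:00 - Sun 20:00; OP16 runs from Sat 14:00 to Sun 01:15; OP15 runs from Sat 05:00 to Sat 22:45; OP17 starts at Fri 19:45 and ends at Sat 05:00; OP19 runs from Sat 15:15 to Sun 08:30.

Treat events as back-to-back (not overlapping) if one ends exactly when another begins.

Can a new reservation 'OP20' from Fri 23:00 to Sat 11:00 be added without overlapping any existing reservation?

No — it overlaps OP15, OP17

OP17: starts Fri 19:45 before OP20 ends Sat 11:00, and ends Sat 05:00 after OP20 starts Fri 23:00 → overlap.
OP15: starts Sat 05:00 before OP20 ends Sat 11:00, and ends Sat 22:45 after OP20 starts Fri 23:00 → overlap.
OP16: starts Sat 14:00 at or after OP20 ends Sat 11:00 → clear.
OP19: starts Sat 15:15 at or after OP20 ends Sat 11:00 → clear.
OP18: starts Sat 22:00 at or after OP20 ends Sat 11:00 → clear.
OP20 overlaps OP15, OP17.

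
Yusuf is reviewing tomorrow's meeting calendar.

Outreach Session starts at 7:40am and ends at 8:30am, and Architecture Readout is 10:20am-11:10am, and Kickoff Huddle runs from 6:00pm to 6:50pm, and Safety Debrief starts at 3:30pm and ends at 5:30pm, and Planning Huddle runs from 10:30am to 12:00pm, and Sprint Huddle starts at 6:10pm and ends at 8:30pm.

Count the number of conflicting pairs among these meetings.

2

Check each pair: they overlap iff neither finishes before the other starts.
Sorted by start: Outreach Session, Architecture Readout, Planning Huddle, Safety Debrief, Kickoff Huddle, Sprint Huddle.
Architecture Readout starts after Outreach Session ends — done with Outreach Session.
Planning Huddle starts before Architecture Readout ends → Architecture Readout and Planning Huddle overlap.
Safety Debrief starts after Architecture Readout ends — done with Architecture Readout.
Safety Debrief starts after Planning Huddle ends — done with Planning Huddle.
Kickoff Huddle starts after Safety Debrief ends — done with Safety Debrief.
Sprint Huddle starts before Kickoff Huddle ends → Kickoff Huddle and Sprint Huddle overlap.
Overlapping pairs: Architecture Readout & Planning Huddle, Kickoff Huddle & Sprint Huddle — 2 in total.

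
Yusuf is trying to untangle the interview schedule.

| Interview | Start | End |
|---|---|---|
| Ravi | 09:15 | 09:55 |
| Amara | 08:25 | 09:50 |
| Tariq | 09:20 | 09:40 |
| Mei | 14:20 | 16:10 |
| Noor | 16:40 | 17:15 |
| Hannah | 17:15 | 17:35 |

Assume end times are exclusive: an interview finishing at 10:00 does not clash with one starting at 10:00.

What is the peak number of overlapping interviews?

Sort all start/end points and keep a running count:
08:25 start Amara → 1
09:15 start Ravi → 2
09:20 start Tariq → 3
09:40 end Tariq → 2
09:50 end Amara → 1
09:55 end Ravi → 0
14:20 start Mei → 1
16:10 end Mei → 0
16:40 start Noor → 1
17:15 end Noor → 0
17:15 start Hannah → 1
17:35 end Hannah → 0
Peak is 3, at 09:20 (Amara, Ravi, Tariq).

3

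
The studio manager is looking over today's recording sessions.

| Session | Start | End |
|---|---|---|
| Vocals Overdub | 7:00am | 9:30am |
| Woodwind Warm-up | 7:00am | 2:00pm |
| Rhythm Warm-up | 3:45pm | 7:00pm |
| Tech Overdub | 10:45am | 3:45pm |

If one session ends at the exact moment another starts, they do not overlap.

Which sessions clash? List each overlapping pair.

Sorted by start: Vocals Overdub, Woodwind Warm-up, Tech Overdub, Rhythm Warm-up.
Woodwind Warm-up starts before Vocals Overdub ends → Vocals Overdub and Woodwind Warm-up overlap.
Tech Overdub starts after Vocals Overdub ends — done with Vocals Overdub.
Tech Overdub starts before Woodwind Warm-up ends → Woodwind Warm-up and Tech Overdub overlap.
Rhythm Warm-up starts after Woodwind Warm-up ends.
Rhythm Warm-up starts exactly when Tech Overdub ends (back-to-back, no overlap).

Tech Overdub & Woodwind Warm-up, Vocals Overdub & Woodwind Warm-up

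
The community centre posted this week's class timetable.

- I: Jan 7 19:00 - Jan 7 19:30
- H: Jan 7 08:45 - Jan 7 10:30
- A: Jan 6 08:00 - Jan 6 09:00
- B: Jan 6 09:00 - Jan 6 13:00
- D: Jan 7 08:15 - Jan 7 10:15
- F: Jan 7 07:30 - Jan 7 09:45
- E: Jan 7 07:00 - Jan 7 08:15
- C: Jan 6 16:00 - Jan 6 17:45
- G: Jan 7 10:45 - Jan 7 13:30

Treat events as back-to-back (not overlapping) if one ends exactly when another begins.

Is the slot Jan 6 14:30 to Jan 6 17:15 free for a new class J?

A: ends Jan 6 09:00 at or before J starts Jan 6 14:30 → clear.
B: ends Jan 6 13:00 at or before J starts Jan 6 14:30 → clear.
C: starts Jan 6 16:00 before J ends Jan 6 17:15, and ends Jan 6 17:45 after J starts Jan 6 14:30 → overlap.
E: starts Jan 7 07:00 at or after J ends Jan 6 17:15 → clear.
F: starts Jan 7 07:30 at or after J ends Jan 6 17:15 → clear.
D: starts Jan 7 08:15 at or after J ends Jan 6 17:15 → clear.
H: starts Jan 7 08:45 at or after J ends Jan 6 17:15 → clear.
G: starts Jan 7 10:45 at or after J ends Jan 6 17:15 → clear.
I: starts Jan 7 19:00 at or after J ends Jan 6 17:15 → clear.
J overlaps C.

No — it overlaps C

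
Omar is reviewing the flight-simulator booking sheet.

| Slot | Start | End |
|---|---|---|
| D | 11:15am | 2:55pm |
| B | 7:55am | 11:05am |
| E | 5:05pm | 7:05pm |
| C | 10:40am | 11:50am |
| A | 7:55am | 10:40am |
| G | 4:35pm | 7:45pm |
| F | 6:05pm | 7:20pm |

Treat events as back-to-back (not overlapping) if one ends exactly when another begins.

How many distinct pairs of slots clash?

6

Sorted by start: A, B, C, D, G, E, F.
B starts before A ends → A and B overlap.
C starts exactly when A ends (back-to-back, no overlap); A is clear from here.
C starts before B ends → B and C overlap.
D starts after B ends; B is clear from here.
D starts before C ends → C and D overlap.
G starts after C ends; C is clear from here.
G starts after D ends; D is clear from here.
E starts before G ends → G and E overlap.
F starts before G ends → G and F overlap.
F starts before E ends → E and F overlap.
Overlapping pairs: A & B, B & C, C & D, E & F, E & G, F & G — 6 in total.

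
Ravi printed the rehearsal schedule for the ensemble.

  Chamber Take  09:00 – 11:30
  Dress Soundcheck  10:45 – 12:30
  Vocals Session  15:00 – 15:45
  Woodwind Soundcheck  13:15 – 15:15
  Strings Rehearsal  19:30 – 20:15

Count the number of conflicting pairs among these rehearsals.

2

Two intervals overlap when each starts before the other ends.
Sorted by start: Chamber Take, Dress Soundcheck, Woodwind Soundcheck, Vocals Session, Strings Rehearsal.
Dress Soundcheck starts before Chamber Take ends → Chamber Take and Dress Soundcheck overlap.
Woodwind Soundcheck starts after Chamber Take ends — done with Chamber Take.
Woodwind Soundcheck starts after Dress Soundcheck ends — done with Dress Soundcheck.
Vocals Session starts before Woodwind Soundcheck ends → Woodwind Soundcheck and Vocals Session overlap.
Strings Rehearsal starts after Woodwind Soundcheck ends.
Strings Rehearsal starts after Vocals Session ends.
Overlapping pairs: Chamber Take & Dress Soundcheck, Vocals Session & Woodwind Soundcheck — 2 in total.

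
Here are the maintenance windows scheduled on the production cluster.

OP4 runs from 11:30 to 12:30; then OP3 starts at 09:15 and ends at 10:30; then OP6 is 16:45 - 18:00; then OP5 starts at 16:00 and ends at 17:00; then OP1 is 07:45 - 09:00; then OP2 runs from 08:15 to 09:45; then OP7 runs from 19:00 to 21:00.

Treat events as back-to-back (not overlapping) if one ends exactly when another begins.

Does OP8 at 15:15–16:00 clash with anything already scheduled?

OP1: ends 09:00 at or before OP8 starts 15:15 → clear.
OP2: ends 09:45 at or before OP8 starts 15:15 → clear.
OP3: ends 10:30 at or before OP8 starts 15:15 → clear.
OP4: ends 12:30 at or before OP8 starts 15:15 → clear.
OP5: starts 16:00 at or after OP8 ends 16:00 → clear.
OP6: starts 16:45 at or after OP8 ends 16:00 → clear.
OP7: starts 19:00 at or after OP8 ends 16:00 → clear.

No — it doesn't clash with anything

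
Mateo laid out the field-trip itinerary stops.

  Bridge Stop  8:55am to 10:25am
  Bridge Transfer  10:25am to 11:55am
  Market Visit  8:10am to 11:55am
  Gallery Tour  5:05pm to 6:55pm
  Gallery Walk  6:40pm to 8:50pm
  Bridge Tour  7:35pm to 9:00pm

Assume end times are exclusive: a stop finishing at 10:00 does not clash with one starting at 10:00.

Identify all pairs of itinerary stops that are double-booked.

Bridge Stop & Market Visit, Bridge Tour & Gallery Walk, Bridge Transfer & Market Visit, Gallery Tour & Gallery Walk

Sorted by start: Market Visit, Bridge Stop, Bridge Transfer, Gallery Tour, Gallery Walk, Bridge Tour.
Bridge Stop starts before Market Visit ends → Market Visit and Bridge Stop overlap.
Bridge Transfer starts before Market Visit ends → Market Visit and Bridge Transfer overlap.
Gallery Tour starts after Market Visit ends, so nothing later overlaps Market Visit either.
Bridge Transfer starts exactly when Bridge Stop ends (back-to-back, no overlap), so nothing later overlaps Bridge Stop either.
Gallery Tour starts after Bridge Transfer ends, so nothing later overlaps Bridge Transfer either.
Gallery Walk starts before Gallery Tour ends → Gallery Tour and Gallery Walk overlap.
Bridge Tour starts after Gallery Tour ends.
Bridge Tour starts before Gallery Walk ends → Gallery Walk and Bridge Tour overlap.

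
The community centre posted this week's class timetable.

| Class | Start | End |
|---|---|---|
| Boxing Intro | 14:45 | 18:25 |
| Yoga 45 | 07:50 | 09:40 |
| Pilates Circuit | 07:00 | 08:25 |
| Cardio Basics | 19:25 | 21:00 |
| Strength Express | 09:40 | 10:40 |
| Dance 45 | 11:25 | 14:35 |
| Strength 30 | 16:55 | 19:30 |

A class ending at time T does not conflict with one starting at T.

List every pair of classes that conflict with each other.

Boxing Intro & Strength 30, Cardio Basics & Strength 30, Pilates Circuit & Yoga 45

Two intervals overlap when each starts before the other ends.
Sorted by start: Pilates Circuit, Yoga 45, Strength Express, Dance 45, Boxing Intro, Strength 30, Cardio Basics.
Yoga 45 starts before Pilates Circuit ends → Pilates Circuit and Yoga 45 overlap.
Strength Express starts after Pilates Circuit ends; Pilates Circuit is clear from here.
Strength Express starts exactly when Yoga 45 ends (back-to-back, no overlap); Yoga 45 is clear from here.
Dance 45 starts after Strength Express ends; Strength Express is clear from here.
Boxing Intro starts after Dance 45 ends; Dance 45 is clear from here.
Strength 30 starts before Boxing Intro ends → Boxing Intro and Strength 30 overlap.
Cardio Basics starts after Boxing Intro ends.
Cardio Basics starts before Strength 30 ends → Strength 30 and Cardio Basics overlap.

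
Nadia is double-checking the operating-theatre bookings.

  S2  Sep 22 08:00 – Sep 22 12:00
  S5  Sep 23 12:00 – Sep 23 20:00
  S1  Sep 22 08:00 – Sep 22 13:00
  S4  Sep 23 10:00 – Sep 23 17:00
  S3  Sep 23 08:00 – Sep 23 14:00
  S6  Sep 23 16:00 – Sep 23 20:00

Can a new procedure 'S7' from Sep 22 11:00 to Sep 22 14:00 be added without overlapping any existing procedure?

S1: starts Sep 22 08:00 before S7 ends Sep 22 14:00, and ends Sep 22 13:00 after S7 starts Sep 22 11:00 → overlap.
S2: starts Sep 22 08:00 before S7 ends Sep 22 14:00, and ends Sep 22 12:00 after S7 starts Sep 22 11:00 → overlap.
S3: starts Sep 23 08:00 at or after S7 ends Sep 22 14:00 → clear.
S4: starts Sep 23 10:00 at or after S7 ends Sep 22 14:00 → clear.
S5: starts Sep 23 12:00 at or after S7 ends Sep 22 14:00 → clear.
S6: starts Sep 23 16:00 at or after S7 ends Sep 22 14:00 → clear.
S7 overlaps S1, S2.

No — it overlaps S1, S2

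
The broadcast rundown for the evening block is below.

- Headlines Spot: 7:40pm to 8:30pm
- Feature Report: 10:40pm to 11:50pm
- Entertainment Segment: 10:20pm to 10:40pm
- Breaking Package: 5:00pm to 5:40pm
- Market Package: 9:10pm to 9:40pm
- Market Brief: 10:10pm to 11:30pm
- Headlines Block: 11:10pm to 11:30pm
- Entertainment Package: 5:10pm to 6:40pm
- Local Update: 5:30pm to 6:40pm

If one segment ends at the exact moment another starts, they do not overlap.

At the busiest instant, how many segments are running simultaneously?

Sweep the timeline, counting +1 at each start and −1 at each end (ends before starts at a tie):
5:00pm start Breaking Package → 1
5:10pm start Entertainment Package → 2
5:30pm start Local Update → 3
5:40pm end Breaking Package → 2
6:40pm end Entertainment Package → 1
6:40pm end Local Update → 0
7:40pm start Headlines Spot → 1
8:30pm end Headlines Spot → 0
9:10pm start Market Package → 1
9:40pm end Market Package → 0
10:10pm start Market Brief → 1
10:20pm start Entertainment Segment → 2
10:40pm end Entertainment Segment → 1
10:40pm start Feature Report → 2
11:10pm start Headlines Block → 3
11:30pm end Headlines Block → 2
11:30pm end Market Brief → 1
11:50pm end Feature Report → 0
Peak is 3, at 5:30pm (Breaking Package, Entertainment Package, Local Update).

3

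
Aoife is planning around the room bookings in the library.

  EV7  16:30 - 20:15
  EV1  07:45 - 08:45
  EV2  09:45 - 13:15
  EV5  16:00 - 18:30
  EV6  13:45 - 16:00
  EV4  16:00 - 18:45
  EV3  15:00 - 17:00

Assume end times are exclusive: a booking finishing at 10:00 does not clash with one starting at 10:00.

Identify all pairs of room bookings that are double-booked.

Sorted by start: EV1, EV2, EV6, EV3, EV4, EV5, EV7.
EV2 starts after EV1 ends, so nothing later overlaps EV1 either.
EV6 starts after EV2 ends, so nothing later overlaps EV2 either.
EV3 starts before EV6 ends → EV6 and EV3 overlap.
EV4 starts exactly when EV6 ends (back-to-back, no overlap), so nothing later overlaps EV6 either.
EV4 starts before EV3 ends → EV3 and EV4 overlap.
EV5 starts before EV3 ends → EV3 and EV5 overlap.
EV7 starts before EV3 ends → EV3 and EV7 overlap.
EV5 starts before EV4 ends → EV4 and EV5 overlap.
EV7 starts before EV4 ends → EV4 and EV7 overlap.
EV7 starts before EV5 ends → EV5 and EV7 overlap.

EV3 & EV4, EV3 & EV5, EV3 & EV6, EV3 & EV7, EV4 & EV5, EV4 & EV7, EV5 & EV7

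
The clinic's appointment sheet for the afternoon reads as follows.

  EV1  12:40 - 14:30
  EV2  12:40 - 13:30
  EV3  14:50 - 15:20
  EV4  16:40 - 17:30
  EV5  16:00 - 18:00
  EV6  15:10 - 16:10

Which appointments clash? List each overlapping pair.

Two intervals overlap when each starts before the other ends.
Sorted by start: EV1, EV2, EV3, EV6, EV5, EV4.
EV2 starts before EV1 ends → EV1 and EV2 overlap.
EV3 starts after EV1 ends; EV1 is clear from here.
EV3 starts after EV2 ends; EV2 is clear from here.
EV6 starts before EV3 ends → EV3 and EV6 overlap.
EV5 starts after EV3 ends; EV3 is clear from here.
EV5 starts before EV6 ends → EV6 and EV5 overlap.
EV4 starts after EV6 ends.
EV4 starts before EV5 ends → EV5 and EV4 overlap.

EV1 & EV2, EV3 & EV6, EV4 & EV5, EV5 & EV6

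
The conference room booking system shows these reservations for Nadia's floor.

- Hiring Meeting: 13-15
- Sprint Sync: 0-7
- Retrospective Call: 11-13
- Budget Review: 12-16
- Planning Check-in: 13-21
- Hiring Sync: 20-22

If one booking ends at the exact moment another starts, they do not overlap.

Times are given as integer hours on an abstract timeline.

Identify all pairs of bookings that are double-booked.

Sorted by start: Sprint Sync, Retrospective Call, Budget Review, Hiring Meeting, Planning Check-in, Hiring Sync.
Retrospective Call starts after Sprint Sync ends; Sprint Sync is clear from here.
Budget Review starts before Retrospective Call ends → Retrospective Call and Budget Review overlap.
Hiring Meeting starts exactly when Retrospective Call ends (back-to-back, no overlap); Retrospective Call is clear from here.
Hiring Meeting starts before Budget Review ends → Budget Review and Hiring Meeting overlap.
Planning Check-in starts before Budget Review ends → Budget Review and Planning Check-in overlap.
Hiring Sync starts after Budget Review ends.
Planning Check-in starts before Hiring Meeting ends → Hiring Meeting and Planning Check-in overlap.
Hiring Sync starts after Hiring Meeting ends.
Hiring Sync starts before Planning Check-in ends → Planning Check-in and Hiring Sync overlap.

Budget Review & Hiring Meeting, Budget Review & Planning Check-in, Budget Review & Retrospective Call, Hiring Meeting & Planning Check-in, Hiring Sync & Planning Check-in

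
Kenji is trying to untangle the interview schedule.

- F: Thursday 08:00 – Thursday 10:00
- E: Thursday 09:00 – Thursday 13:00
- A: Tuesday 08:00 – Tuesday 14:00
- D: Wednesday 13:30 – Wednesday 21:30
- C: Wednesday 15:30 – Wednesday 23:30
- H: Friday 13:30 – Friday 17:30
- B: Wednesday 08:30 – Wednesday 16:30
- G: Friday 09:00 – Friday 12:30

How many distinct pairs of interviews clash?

Sorted by start: A, B, D, C, F, E, G, H.
B starts after A ends; A is clear from here.
D starts before B ends → B and D overlap.
C starts before B ends → B and C overlap.
F starts after B ends; B is clear from here.
C starts before D ends → D and C overlap.
F starts after D ends; D is clear from here.
F starts after C ends; C is clear from here.
E starts before F ends → F and E overlap.
G starts after F ends; F is clear from here.
G starts after E ends; E is clear from here.
H starts after G ends.
Overlapping pairs: B & C, B & D, C & D, E & F — 4 in total.

4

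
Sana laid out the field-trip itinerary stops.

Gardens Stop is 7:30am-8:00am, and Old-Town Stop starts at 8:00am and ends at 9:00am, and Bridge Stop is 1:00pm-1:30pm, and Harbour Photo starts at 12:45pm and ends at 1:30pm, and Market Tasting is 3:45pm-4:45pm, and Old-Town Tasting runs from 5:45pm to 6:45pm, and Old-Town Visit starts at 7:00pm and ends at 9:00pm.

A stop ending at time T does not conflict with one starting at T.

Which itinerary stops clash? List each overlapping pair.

Bridge Stop & Harbour Photo

Sorted by start: Gardens Stop, Old-Town Stop, Harbour Photo, Bridge Stop, Market Tasting, Old-Town Tasting, Old-Town Visit.
Old-Town Stop starts exactly when Gardens Stop ends (back-to-back, no overlap) — done with Gardens Stop.
Harbour Photo starts after Old-Town Stop ends — done with Old-Town Stop.
Bridge Stop starts before Harbour Photo ends → Harbour Photo and Bridge Stop overlap.
Market Tasting starts after Harbour Photo ends — done with Harbour Photo.
Market Tasting starts after Bridge Stop ends — done with Bridge Stop.
Old-Town Tasting starts after Market Tasting ends — done with Market Tasting.
Old-Town Visit starts after Old-Town Tasting ends.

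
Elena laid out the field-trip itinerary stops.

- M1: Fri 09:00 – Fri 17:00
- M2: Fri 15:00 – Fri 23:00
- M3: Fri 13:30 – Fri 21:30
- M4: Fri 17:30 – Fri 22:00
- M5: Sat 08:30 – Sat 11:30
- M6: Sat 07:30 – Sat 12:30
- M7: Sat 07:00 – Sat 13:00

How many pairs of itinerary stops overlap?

8

Check each pair: they overlap iff neither finishes before the other starts.
Sorted by start: M1, M3, M2, M4, M7, M6, M5.
M3 starts before M1 ends → M1 and M3 overlap.
M2 starts before M1 ends → M1 and M2 overlap.
M4 starts after M1 ends, so nothing later overlaps M1 either.
M2 starts before M3 ends → M3 and M2 overlap.
M4 starts before M3 ends → M3 and M4 overlap.
M7 starts after M3 ends, so nothing later overlaps M3 either.
M4 starts before M2 ends → M2 and M4 overlap.
M7 starts after M2 ends, so nothing later overlaps M2 either.
M7 starts after M4 ends, so nothing later overlaps M4 either.
M6 starts before M7 ends → M7 and M6 overlap.
M5 starts before M7 ends → M7 and M5 overlap.
M5 starts before M6 ends → M6 and M5 overlap.
Overlapping pairs: M1 & M2, M1 & M3, M2 & M3, M2 & M4, M3 & M4, M5 & M6, M5 & M7, M6 & M7 — 8 in total.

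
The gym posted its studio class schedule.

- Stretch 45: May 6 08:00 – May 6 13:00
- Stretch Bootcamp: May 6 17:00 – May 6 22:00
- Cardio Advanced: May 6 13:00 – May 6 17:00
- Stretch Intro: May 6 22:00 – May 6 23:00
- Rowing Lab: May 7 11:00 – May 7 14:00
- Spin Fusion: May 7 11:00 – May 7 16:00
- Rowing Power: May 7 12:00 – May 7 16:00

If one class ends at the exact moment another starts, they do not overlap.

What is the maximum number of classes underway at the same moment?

3

Walk through starts and ends in time order (an end at T is processed before a start at T):
May 6 08:00 start Stretch 45 → 1
May 6 13:00 end Stretch 45 → 0
May 6 13:00 start Cardio Advanced → 1
May 6 17:00 end Cardio Advanced → 0
May 6 17:00 start Stretch Bootcamp → 1
May 6 22:00 end Stretch Bootcamp → 0
May 6 22:00 start Stretch Intro → 1
May 6 23:00 end Stretch Intro → 0
May 7 11:00 start Rowing Lab → 1
May 7 11:00 start Spin Fusion → 2
May 7 12:00 start Rowing Power → 3
May 7 14:00 end Rowing Lab → 2
May 7 16:00 end Rowing Power → 1
May 7 16:00 end Spin Fusion → 0
Peak is 3, at May 7 12:00 (Rowing Lab, Rowing Power, Spin Fusion).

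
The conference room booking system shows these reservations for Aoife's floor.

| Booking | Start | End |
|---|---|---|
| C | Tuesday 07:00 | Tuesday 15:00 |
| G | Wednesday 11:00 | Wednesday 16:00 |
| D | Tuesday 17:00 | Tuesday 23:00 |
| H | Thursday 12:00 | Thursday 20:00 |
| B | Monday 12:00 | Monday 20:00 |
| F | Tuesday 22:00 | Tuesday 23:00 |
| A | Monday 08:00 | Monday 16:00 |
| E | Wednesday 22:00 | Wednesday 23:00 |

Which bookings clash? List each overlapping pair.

A & B, D & F

Sorted by start: A, B, C, D, F, G, E, H.
B starts before A ends → A and B overlap.
C starts after A ends, so A has no further overlaps.
C starts after B ends, so B has no further overlaps.
D starts after C ends, so C has no further overlaps.
F starts before D ends → D and F overlap.
G starts after D ends, so D has no further overlaps.
G starts after F ends, so F has no further overlaps.
E starts after G ends, so G has no further overlaps.
H starts after E ends.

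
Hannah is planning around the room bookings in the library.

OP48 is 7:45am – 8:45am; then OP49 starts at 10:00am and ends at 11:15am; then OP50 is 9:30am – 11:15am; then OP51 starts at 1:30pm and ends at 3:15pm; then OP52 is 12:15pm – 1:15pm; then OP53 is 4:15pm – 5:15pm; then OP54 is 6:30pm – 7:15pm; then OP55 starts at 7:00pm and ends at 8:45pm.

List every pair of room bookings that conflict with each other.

Sorted by start: OP48, OP50, OP49, OP52, OP51, OP53, OP54, OP55.
OP50 starts after OP48 ends; OP48 is clear from here.
OP49 starts before OP50 ends → OP50 and OP49 overlap.
OP52 starts after OP50 ends; OP50 is clear from here.
OP52 starts after OP49 ends; OP49 is clear from here.
OP51 starts after OP52 ends; OP52 is clear from here.
OP53 starts after OP51 ends; OP51 is clear from here.
OP54 starts after OP53 ends; OP53 is clear from here.
OP55 starts before OP54 ends → OP54 and OP55 overlap.

OP49 & OP50, OP54 & OP55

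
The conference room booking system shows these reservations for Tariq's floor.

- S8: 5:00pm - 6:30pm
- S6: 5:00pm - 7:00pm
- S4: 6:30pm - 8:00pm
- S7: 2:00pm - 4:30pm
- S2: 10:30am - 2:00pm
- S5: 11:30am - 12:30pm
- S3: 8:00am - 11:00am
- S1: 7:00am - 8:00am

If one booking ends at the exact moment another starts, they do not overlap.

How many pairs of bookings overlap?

Sorted by start: S1, S3, S2, S5, S7, S6, S8, S4.
S3 starts exactly when S1 ends (back-to-back, no overlap), so nothing later overlaps S1 either.
S2 starts before S3 ends → S3 and S2 overlap.
S5 starts after S3 ends, so nothing later overlaps S3 either.
S5 starts before S2 ends → S2 and S5 overlap.
S7 starts exactly when S2 ends (back-to-back, no overlap), so nothing later overlaps S2 either.
S7 starts after S5 ends, so nothing later overlaps S5 either.
S6 starts after S7 ends, so nothing later overlaps S7 either.
S8 starts before S6 ends → S6 and S8 overlap.
S4 starts before S6 ends → S6 and S4 overlap.
S4 starts exactly when S8 ends (back-to-back, no overlap).
Overlapping pairs: S2 & S3, S2 & S5, S4 & S6, S6 & S8 — 4 in total.

4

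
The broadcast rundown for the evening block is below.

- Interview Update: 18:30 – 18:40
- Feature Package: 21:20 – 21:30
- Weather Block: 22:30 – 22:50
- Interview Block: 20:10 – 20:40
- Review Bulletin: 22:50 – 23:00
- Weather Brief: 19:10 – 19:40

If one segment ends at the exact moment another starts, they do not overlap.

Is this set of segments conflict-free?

Sorted by start: Interview Update, Weather Brief, Interview Block, Feature Package, Weather Block, Review Bulletin.
Weather Brief starts after Interview Update ends; Interview Update is clear from here.
Interview Block starts after Weather Brief ends; Weather Brief is clear from here.
Feature Package starts after Interview Block ends; Interview Block is clear from here.
Weather Block starts after Feature Package ends; Feature Package is clear from here.
Review Bulletin starts exactly when Weather Block ends (back-to-back, no overlap).
Every pair is clear; the schedule has no overlaps.

Yes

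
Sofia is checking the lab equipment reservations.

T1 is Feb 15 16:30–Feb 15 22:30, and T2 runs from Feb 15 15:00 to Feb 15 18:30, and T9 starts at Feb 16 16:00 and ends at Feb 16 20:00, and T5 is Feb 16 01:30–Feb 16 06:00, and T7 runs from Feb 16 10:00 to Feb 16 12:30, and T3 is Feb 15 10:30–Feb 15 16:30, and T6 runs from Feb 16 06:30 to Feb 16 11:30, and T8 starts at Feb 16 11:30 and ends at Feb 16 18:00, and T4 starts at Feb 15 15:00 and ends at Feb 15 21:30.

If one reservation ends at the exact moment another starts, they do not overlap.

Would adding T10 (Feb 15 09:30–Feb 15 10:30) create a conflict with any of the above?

T3: starts Feb 15 10:30 at or after T10 ends Feb 15 10:30 → clear.
T2: starts Feb 15 15:00 at or after T10 ends Feb 15 10:30 → clear.
T4: starts Feb 15 15:00 at or after T10 ends Feb 15 10:30 → clear.
T1: starts Feb 15 16:30 at or after T10 ends Feb 15 10:30 → clear.
T5: starts Feb 16 01:30 at or after T10 ends Feb 15 10:30 → clear.
T6: starts Feb 16 06:30 at or after T10 ends Feb 15 10:30 → clear.
T7: starts Feb 16 10:00 at or after T10 ends Feb 15 10:30 → clear.
T8: starts Feb 16 11:30 at or after T10 ends Feb 15 10:30 → clear.
T9: starts Feb 16 16:00 at or after T10 ends Feb 15 10:30 → clear.

No — it doesn't clash with anything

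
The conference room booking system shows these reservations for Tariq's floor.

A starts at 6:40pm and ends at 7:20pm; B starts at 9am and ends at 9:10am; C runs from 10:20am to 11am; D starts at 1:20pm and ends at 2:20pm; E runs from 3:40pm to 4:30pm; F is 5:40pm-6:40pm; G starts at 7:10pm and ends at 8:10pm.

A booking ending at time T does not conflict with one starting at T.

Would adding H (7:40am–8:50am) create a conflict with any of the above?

No — it doesn't clash with anything

B: starts 9am at or after H ends 8:50am → clear.
C: starts 10:20am at or after H ends 8:50am → clear.
D: starts 1:20pm at or after H ends 8:50am → clear.
E: starts 3:40pm at or after H ends 8:50am → clear.
F: starts 5:40pm at or after H ends 8:50am → clear.
A: starts 6:40pm at or after H ends 8:50am → clear.
G: starts 7:10pm at or after H ends 8:50am → clear.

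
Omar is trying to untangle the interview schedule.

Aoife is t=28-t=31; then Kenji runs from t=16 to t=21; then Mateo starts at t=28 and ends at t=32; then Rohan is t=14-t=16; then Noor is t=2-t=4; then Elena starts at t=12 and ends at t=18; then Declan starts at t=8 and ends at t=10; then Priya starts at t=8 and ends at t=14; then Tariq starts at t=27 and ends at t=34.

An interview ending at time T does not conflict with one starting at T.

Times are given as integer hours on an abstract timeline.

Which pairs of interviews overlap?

Aoife & Mateo, Aoife & Tariq, Declan & Priya, Elena & Kenji, Elena & Priya, Elena & Rohan, Mateo & Tariq

Sorted by start: Noor, Priya, Declan, Elena, Rohan, Kenji, Tariq, Aoife, Mateo.
Priya starts after Noor ends; Noor is clear from here.
Declan starts before Priya ends → Priya and Declan overlap.
Elena starts before Priya ends → Priya and Elena overlap.
Rohan starts exactly when Priya ends (back-to-back, no overlap); Priya is clear from here.
Elena starts after Declan ends; Declan is clear from here.
Rohan starts before Elena ends → Elena and Rohan overlap.
Kenji starts before Elena ends → Elena and Kenji overlap.
Tariq starts after Elena ends; Elena is clear from here.
Kenji starts exactly when Rohan ends (back-to-back, no overlap); Rohan is clear from here.
Tariq starts after Kenji ends; Kenji is clear from here.
Aoife starts before Tariq ends → Tariq and Aoife overlap.
Mateo starts before Tariq ends → Tariq and Mateo overlap.
Mateo starts before Aoife ends → Aoife and Mateo overlap.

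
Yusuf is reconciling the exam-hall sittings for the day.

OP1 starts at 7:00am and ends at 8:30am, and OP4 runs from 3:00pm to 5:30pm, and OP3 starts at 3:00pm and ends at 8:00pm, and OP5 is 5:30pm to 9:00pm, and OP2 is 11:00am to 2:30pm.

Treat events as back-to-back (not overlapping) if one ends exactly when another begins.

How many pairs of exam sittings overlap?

Check each pair: they overlap iff neither finishes before the other starts.
Sorted by start: OP1, OP2, OP3, OP4, OP5.
OP2 starts after OP1 ends; OP1 is clear from here.
OP3 starts after OP2 ends; OP2 is clear from here.
OP4 starts before OP3 ends → OP3 and OP4 overlap.
OP5 starts before OP3 ends → OP3 and OP5 overlap.
OP5 starts exactly when OP4 ends (back-to-back, no overlap).
Overlapping pairs: OP3 & OP4, OP3 & OP5 — 2 in total.

2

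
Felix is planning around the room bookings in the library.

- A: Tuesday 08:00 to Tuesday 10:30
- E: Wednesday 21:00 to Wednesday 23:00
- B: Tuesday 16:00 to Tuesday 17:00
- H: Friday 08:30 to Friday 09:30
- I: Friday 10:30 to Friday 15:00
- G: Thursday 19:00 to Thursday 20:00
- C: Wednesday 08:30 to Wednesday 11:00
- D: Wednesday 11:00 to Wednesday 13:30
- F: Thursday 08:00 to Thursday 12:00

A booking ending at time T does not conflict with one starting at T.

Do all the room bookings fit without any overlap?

Two intervals overlap when each starts before the other ends.
Sorted by start: A, B, C, D, E, F, G, H, I.
B starts after A ends — done with A.
C starts after B ends — done with B.
D starts exactly when C ends (back-to-back, no overlap) — done with C.
E starts after D ends — done with D.
F starts after E ends — done with E.
G starts after F ends — done with F.
H starts after G ends — done with G.
I starts after H ends.
Every pair is clear; the schedule has no overlaps.

Yes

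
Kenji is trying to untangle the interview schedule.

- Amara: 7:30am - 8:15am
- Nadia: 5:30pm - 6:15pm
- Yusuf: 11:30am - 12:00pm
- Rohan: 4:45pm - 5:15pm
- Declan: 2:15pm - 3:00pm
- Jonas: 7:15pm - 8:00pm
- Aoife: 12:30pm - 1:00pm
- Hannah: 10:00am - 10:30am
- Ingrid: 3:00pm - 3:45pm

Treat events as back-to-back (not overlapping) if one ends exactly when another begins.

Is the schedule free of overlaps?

Yes

Two intervals overlap when each starts before the other ends.
Sorted by start: Amara, Hannah, Yusuf, Aoife, Declan, Ingrid, Rohan, Nadia, Jonas.
Hannah starts after Amara ends; Amara is clear from here.
Yusuf starts after Hannah ends; Hannah is clear from here.
Aoife starts after Yusuf ends; Yusuf is clear from here.
Declan starts after Aoife ends; Aoife is clear from here.
Ingrid starts exactly when Declan ends (back-to-back, no overlap); Declan is clear from here.
Rohan starts after Ingrid ends; Ingrid is clear from here.
Nadia starts after Rohan ends; Rohan is clear from here.
Jonas starts after Nadia ends.
Every pair is clear; the schedule has no overlaps.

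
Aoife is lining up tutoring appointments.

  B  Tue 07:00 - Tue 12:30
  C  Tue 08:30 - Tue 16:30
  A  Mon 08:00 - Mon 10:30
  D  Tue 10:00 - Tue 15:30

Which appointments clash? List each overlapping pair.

Sorted by start: A, B, C, D.
B starts after A ends; A is clear from here.
C starts before B ends → B and C overlap.
D starts before B ends → B and D overlap.
D starts before C ends → C and D overlap.

B & C, B & D, C & D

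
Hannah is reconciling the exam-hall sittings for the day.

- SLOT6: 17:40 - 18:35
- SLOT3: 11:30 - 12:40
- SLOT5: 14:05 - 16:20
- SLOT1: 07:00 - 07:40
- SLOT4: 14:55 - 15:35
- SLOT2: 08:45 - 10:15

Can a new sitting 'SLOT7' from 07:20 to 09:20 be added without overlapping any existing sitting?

No — it overlaps SLOT1, SLOT2

SLOT1: starts 07:00 before SLOT7 ends 09:20, and ends 07:40 after SLOT7 starts 07:20 → overlap.
SLOT2: starts 08:45 before SLOT7 ends 09:20, and ends 10:15 after SLOT7 starts 07:20 → overlap.
SLOT3: starts 11:30 at or after SLOT7 ends 09:20 → clear.
SLOT5: starts 14:05 at or after SLOT7 ends 09:20 → clear.
SLOT4: starts 14:55 at or after SLOT7 ends 09:20 → clear.
SLOT6: starts 17:40 at or after SLOT7 ends 09:20 → clear.
SLOT7 overlaps SLOT1, SLOT2.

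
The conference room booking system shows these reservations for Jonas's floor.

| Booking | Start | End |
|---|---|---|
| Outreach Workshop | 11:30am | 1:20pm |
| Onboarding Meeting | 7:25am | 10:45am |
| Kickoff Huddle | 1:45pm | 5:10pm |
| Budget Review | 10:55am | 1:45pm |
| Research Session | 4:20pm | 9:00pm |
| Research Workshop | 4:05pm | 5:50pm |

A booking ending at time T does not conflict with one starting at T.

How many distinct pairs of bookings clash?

4

Sorted by start: Onboarding Meeting, Budget Review, Outreach Workshop, Kickoff Huddle, Research Workshop, Research Session.
Budget Review starts after Onboarding Meeting ends, so nothing later overlaps Onboarding Meeting either.
Outreach Workshop starts before Budget Review ends → Budget Review and Outreach Workshop overlap.
Kickoff Huddle starts exactly when Budget Review ends (back-to-back, no overlap), so nothing later overlaps Budget Review either.
Kickoff Huddle starts after Outreach Workshop ends, so nothing later overlaps Outreach Workshop either.
Research Workshop starts before Kickoff Huddle ends → Kickoff Huddle and Research Workshop overlap.
Research Session starts before Kickoff Huddle ends → Kickoff Huddle and Research Session overlap.
Research Session starts before Research Workshop ends → Research Workshop and Research Session overlap.
Overlapping pairs: Budget Review & Outreach Workshop, Kickoff Huddle & Research Session, Kickoff Huddle & Research Workshop, Research Session & Research Workshop — 4 in total.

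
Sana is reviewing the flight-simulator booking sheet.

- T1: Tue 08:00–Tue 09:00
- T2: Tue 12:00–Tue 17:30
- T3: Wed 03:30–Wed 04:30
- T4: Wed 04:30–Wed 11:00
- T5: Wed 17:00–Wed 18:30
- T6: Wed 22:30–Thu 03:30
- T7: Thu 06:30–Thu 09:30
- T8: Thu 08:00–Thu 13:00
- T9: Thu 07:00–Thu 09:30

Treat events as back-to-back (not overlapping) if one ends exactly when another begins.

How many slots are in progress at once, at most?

3

Walk through starts and ends in time order (an end at T is processed before a start at T):
Tue 08:00 start T1 → 1
Tue 09:00 end T1 → 0
Tue 12:00 start T2 → 1
Tue 17:30 end T2 → 0
Wed 03:30 start T3 → 1
Wed 04:30 end T3 → 0
Wed 04:30 start T4 → 1
Wed 11:00 end T4 → 0
Wed 17:00 start T5 → 1
Wed 18:30 end T5 → 0
Wed 22:30 start T6 → 1
Thu 03:30 end T6 → 0
Thu 06:30 start T7 → 1
Thu 07:00 start T9 → 2
Thu 08:00 start T8 → 3
Thu 09:30 end T7 → 2
Thu 09:30 end T9 → 1
Thu 13:00 end T8 → 0
Peak is 3, at Thu 08:00 (T7, T8, T9).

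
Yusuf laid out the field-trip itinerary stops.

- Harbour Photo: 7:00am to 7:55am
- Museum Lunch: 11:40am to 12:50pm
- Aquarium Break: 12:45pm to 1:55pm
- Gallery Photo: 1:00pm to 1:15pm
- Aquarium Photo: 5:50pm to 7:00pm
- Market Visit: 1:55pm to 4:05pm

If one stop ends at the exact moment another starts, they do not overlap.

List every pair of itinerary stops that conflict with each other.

Two intervals overlap when each starts before the other ends.
Sorted by start: Harbour Photo, Museum Lunch, Aquarium Break, Gallery Photo, Market Visit, Aquarium Photo.
Museum Lunch starts after Harbour Photo ends; Harbour Photo is clear from here.
Aquarium Break starts before Museum Lunch ends → Museum Lunch and Aquarium Break overlap.
Gallery Photo starts after Museum Lunch ends; Museum Lunch is clear from here.
Gallery Photo starts before Aquarium Break ends → Aquarium Break and Gallery Photo overlap.
Market Visit starts exactly when Aquarium Break ends (back-to-back, no overlap); Aquarium Break is clear from here.
Market Visit starts after Gallery Photo ends; Gallery Photo is clear from here.
Aquarium Photo starts after Market Visit ends.

Aquarium Break & Gallery Photo, Aquarium Break & Museum Lunch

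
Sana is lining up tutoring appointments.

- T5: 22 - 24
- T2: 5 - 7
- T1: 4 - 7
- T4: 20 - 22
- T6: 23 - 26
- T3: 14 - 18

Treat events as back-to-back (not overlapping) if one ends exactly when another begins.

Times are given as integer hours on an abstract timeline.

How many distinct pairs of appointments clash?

2

Sorted by start: T1, T2, T3, T4, T5, T6.
T2 starts before T1 ends → T1 and T2 overlap.
T3 starts after T1 ends, so nothing later overlaps T1 either.
T3 starts after T2 ends, so nothing later overlaps T2 either.
T4 starts after T3 ends, so nothing later overlaps T3 either.
T5 starts exactly when T4 ends (back-to-back, no overlap), so nothing later overlaps T4 either.
T6 starts before T5 ends → T5 and T6 overlap.
Overlapping pairs: T1 & T2, T5 & T6 — 2 in total.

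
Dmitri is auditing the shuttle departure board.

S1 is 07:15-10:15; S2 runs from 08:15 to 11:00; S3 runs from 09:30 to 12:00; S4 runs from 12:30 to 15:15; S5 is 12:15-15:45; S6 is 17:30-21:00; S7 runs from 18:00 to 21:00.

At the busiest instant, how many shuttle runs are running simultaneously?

3

Sweep the timeline, counting +1 at each start and −1 at each end (ends before starts at a tie):
07:15 start S1 → 1
08:15 start S2 → 2
09:30 start S3 → 3
10:15 end S1 → 2
11:00 end S2 → 1
12:00 end S3 → 0
12:15 start S5 → 1
12:30 start S4 → 2
15:15 end S4 → 1
15:45 end S5 → 0
17:30 start S6 → 1
18:00 start S7 → 2
21:00 end S6 → 1
21:00 end S7 → 0
Peak is 3, at 09:30 (S1, S2, S3).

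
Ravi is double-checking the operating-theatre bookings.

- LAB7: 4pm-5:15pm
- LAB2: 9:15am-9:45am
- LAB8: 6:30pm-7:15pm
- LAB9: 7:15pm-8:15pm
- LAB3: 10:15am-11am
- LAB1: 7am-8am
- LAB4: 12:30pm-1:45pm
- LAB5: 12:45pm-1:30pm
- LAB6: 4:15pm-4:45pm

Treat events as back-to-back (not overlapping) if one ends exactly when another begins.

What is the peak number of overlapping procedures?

2

Walk through starts and ends in time order (an end at T is processed before a start at T):
7am start LAB1 → 1
8am end LAB1 → 0
9:15am start LAB2 → 1
9:45am end LAB2 → 0
10:15am start LAB3 → 1
11am end LAB3 → 0
12:30pm start LAB4 → 1
12:45pm start LAB5 → 2
1:30pm end LAB5 → 1
1:45pm end LAB4 → 0
4pm start LAB7 → 1
4:15pm start LAB6 → 2
4:45pm end LAB6 → 1
5:15pm end LAB7 → 0
6:30pm start LAB8 → 1
7:15pm end LAB8 → 0
7:15pm start LAB9 → 1
8:15pm end LAB9 → 0
Peak is 2, at 12:45pm (LAB4, LAB5).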